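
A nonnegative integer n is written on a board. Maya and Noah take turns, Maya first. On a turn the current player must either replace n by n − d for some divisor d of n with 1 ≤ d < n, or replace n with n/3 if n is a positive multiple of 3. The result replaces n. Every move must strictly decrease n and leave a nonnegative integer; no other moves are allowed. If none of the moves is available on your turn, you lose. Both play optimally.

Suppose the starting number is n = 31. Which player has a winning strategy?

Noah wins.

Compute win/loss labels from the base case upward. A position with no move is L. Any other position is W if it can reach an L in one move, else L.
n=0: no move → L
n=1: no move → L
n=2: can move to 1, which is L ⇒ W
n=3: can move to 1, which is L ⇒ W
n=4: moves to 2(W), 3(W); every one is W ⇒ L
n=5: can move to 4, which is L ⇒ W
n=6: can move to 4, which is L ⇒ W
n=7: the only move is to 6(W), a W ⇒ L
n=8: can move to 4, which is L ⇒ W
n=9: moves to 3(W), 6(W), 8(W); every one is W ⇒ L
n=10: can move to 9, which is L ⇒ W
n=11: the only move is to 10(W), a W ⇒ L
n=12: can move to 4, which is L ⇒ W
n=13: the only move is to 12(W), a W ⇒ L
n=14: can move to 7, which is L ⇒ W
n=15: moves to 5(W), 10(W), 12(W), 14(W); every one is W ⇒ L
n=16: can move to 15, which is L ⇒ W
n=17: the only move is to 16(W), a W ⇒ L
n=18: can move to 9, which is L ⇒ W
n=19: the only move is to 18(W), a W ⇒ L
n=20: can move to 15, which is L ⇒ W
n=21: can move to 7, which is L ⇒ W
n=22: can move to 11, which is L ⇒ W
n=23: the only move is to 22(W), a W ⇒ L
n=24: can move to 23, which is L ⇒ W
n=25: moves to 20(W), 24(W); every one is W ⇒ L
n=26: can move to 13, which is L ⇒ W
n=27: can move to 9, which is L ⇒ W
n=28: moves to 14(W), 21(W), 24(W), 26(W), 27(W); every one is W ⇒ L
n=29: can move to 28, which is L ⇒ W
n=30: can move to 15, which is L ⇒ W
n=31: the only move is to 30(W), a W ⇒ L
The starting position 31 is L: whatever Maya does, the opponent receives a W position.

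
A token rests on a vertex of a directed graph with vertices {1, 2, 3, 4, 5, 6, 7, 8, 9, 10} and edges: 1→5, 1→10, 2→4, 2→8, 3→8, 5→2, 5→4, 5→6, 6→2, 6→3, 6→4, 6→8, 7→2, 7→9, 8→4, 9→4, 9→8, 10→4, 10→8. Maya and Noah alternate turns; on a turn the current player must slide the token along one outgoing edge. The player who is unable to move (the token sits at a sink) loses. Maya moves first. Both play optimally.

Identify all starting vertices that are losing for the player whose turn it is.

1, 3, 4, 7

Positions with no move are L. A position that does have a move is losing for the player to move precisely when every available move leads to a winning position for the opponent. Fill in the labels:
Every edge goes from a vertex to one that appears earlier in the order 4, 8, 9, 10, 3, 2, 6, 7, 5, 1, so processing vertices in that order labels each vertex after all of its successors.
4: no outgoing edge → L
8: →4(L), so W
9: →4(L), so W
10: →4(L), so W
3: →8(W) only, which is W, so L
2: →4(L), so W
6: →3(L), so W
7: →2(W), 9(W) — all W, so L
5: →4(L), so W
1: →5(W), 10(W) — all W, so L
The losing starting vertices are exactly the entries labelled L in this table (4 of them).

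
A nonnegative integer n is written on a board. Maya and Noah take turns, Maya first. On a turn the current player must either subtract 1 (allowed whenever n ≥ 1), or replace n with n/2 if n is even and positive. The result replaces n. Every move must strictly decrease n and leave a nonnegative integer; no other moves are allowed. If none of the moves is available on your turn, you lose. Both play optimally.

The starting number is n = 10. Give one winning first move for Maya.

Classify positions by backward induction: terminal positions (no move available) are L. From any other position, the mover wins iff some move reaches an L.
n=0: no move → L
n=1: reaches L-position 0 → W
n=2: only reaches 1(W), which is W → L
n=3: reaches L-position 2 → W
n=4: reaches L-position 2 → W
n=5: only reaches 4(W), which is W → L
n=6: reaches L-position 5 → W
n=7: only reaches 6(W), which is W → L
n=8: reaches L-position 7 → W
n=9: only reaches 8(W), which is W → L
n=10: reaches L-position 5 → W
From 10, the L positions reachable in one move are: 5, 9. Any move reaching one of these is winning.

Move to 5.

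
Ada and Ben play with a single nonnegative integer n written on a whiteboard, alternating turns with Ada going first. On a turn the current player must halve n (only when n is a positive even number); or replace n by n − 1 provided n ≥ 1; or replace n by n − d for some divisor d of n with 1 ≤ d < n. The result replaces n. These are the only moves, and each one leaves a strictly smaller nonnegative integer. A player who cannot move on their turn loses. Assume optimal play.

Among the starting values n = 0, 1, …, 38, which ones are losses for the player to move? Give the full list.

Work bottom-up. With no move the player to move loses. Otherwise the position is W if at least one move leads to an L position for the opponent, and L if every move leads to a W.
n=0: no move → L
n=1: W (go to 0, an L position)
n=2: L (sole option 1(W) is W)
n=3: W (go to 2, an L position)
n=4: W (go to 2, an L position)
n=5: L (sole option 4(W) is W)
n=6: W (go to 5, an L position)
n=7: L (sole option 6(W) is W)
n=8: W (go to 7, an L position)
n=9: L (options 6(W), 8(W) are all W)
n=10: W (go to 5, an L position)
n=11: L (sole option 10(W) is W)
n=12: W (go to 9, an L position)
n=13: L (sole option 12(W) is W)
n=14: W (go to 7, an L position)
n=15: L (options 10(W), 12(W), 14(W) are all W)
n=16: W (go to 15, an L position)
n=17: L (sole option 16(W) is W)
n=18: W (go to 9, an L position)
n=19: L (sole option 18(W) is W)
n=20: W (go to 15, an L position)
n=21: L (options 14(W), 18(W), 20(W) are all W)
n=22: W (go to 11, an L position)
n=23: L (sole option 22(W) is W)
n=24: W (go to 21, an L position)
n=25: L (options 20(W), 24(W) are all W)
n=26: W (go to 13, an L position)
n=27: L (options 18(W), 24(W), 26(W) are all W)
n=28: W (go to 21, an L position)
n=29: L (sole option 28(W) is W)
n=30: W (go to 15, an L position)
n=31: L (sole option 30(W) is W)
n=32: W (go to 31, an L position)
n=33: L (options 22(W), 30(W), 32(W) are all W)
n=34: W (go to 17, an L position)
n=35: L (options 28(W), 30(W), 34(W) are all W)
n=36: W (go to 27, an L position)
n=37: L (sole option 36(W) is W)
n=38: W (go to 19, an L position)
Reading off the rows marked L gives the requested list; there are 19 such values of n.

0, 2, 5, 7, 9, 11, 13, 15, 17, 19, 21, 23, 25, 27, 29, 31, 33, 35, 37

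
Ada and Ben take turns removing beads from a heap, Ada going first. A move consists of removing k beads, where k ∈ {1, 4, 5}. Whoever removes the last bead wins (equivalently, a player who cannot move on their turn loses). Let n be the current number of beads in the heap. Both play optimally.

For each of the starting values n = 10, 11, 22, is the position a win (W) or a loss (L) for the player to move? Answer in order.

10: L, 11: W, 22: W

Label each position W (a win for the player to move) or L (a loss). A position with no legal move is L; any other position is W exactly when some move reaches an L, and L when every move reaches a W.
n=0: no move → L
n=1: reaches L-position 0 → W
n=2: only reaches 1(W), which is W → L
n=3: reaches L-position 2 → W
n=4: reaches L-position 0 → W
n=5: reaches L-position 0 → W
n=6: reaches L-position 2 → W
n=7: reaches L-position 2 → W
n=8: only reaches 7(W), 4(W), 3(W), all W → L
n=9: reaches L-position 8 → W
n=10: only reaches 9(W), 6(W), 5(W), all W → L
n=11: reaches L-position 10 → W
n=12: reaches L-position 8 → W
n=13: reaches L-position 8 → W
n=14: reaches L-position 10 → W
n=15: reaches L-position 10 → W
n=16: only reaches 15(W), 12(W), 11(W), all W → L
n=17: reaches L-position 16 → W
n=18: only reaches 17(W), 14(W), 13(W), all W → L
n=19: reaches L-position 18 → W
n=20: reaches L-position 16 → W
n=21: reaches L-position 16 → W
n=22: reaches L-position 18 → W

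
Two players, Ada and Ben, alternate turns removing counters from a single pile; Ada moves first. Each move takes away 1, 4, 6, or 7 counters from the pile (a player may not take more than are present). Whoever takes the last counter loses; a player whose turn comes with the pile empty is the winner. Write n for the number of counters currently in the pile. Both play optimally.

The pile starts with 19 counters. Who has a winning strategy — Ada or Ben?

Ben wins.

Label each position W (a win for the player to move) or L (a loss). A position with no legal move is W; any other position is W exactly when some move reaches an L, and L when every move reaches a W.
n=0: no move; the opponent has just taken the last counter and therefore loses → W
n=1: L (sole option 0(W) is W)
n=2: W (go to 1, an L position)
n=3: L (sole option 2(W) is W)
n=4: W (go to 3, an L position)
n=5: W (go to 1, an L position)
n=6: L (options 5(W), 2(W), 0(W) are all W)
n=7: W (go to 6, an L position)
n=8: W (go to 1, an L position)
n=9: W (go to 3, an L position)
n=10: W (go to 6, an L position)
n=11: L (options 10(W), 7(W), 5(W), 4(W) are all W)
n=12: W (go to 11, an L position)
n=13: W (go to 6, an L position)
n=14: L (options 13(W), 10(W), 8(W), 7(W) are all W)
n=15: W (go to 14, an L position)
n=16: L (options 15(W), 12(W), 10(W), 9(W) are all W)
n=17: W (go to 16, an L position)
n=18: W (go to 14, an L position)
n=19: L (options 18(W), 15(W), 13(W), 12(W) are all W)
Every move from 19 reaches a W position, so the mover loses.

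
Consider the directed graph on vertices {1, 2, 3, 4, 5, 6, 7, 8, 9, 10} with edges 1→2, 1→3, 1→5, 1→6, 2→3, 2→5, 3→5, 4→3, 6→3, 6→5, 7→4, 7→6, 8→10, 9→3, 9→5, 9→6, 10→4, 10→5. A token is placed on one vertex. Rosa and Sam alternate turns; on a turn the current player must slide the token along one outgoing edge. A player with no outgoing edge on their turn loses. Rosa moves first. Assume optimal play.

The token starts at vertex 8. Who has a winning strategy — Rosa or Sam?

Sam wins.

Compute win/loss labels from the base case upward. A position with no move is L. Any other position is W if it can reach an L in one move, else L.
Every edge goes from a vertex to one that appears earlier in the order 5, 3, 4, 6, 2, 10, 1, 8, 9, 7, so processing vertices in that order labels each vertex after all of its successors.
5: no outgoing edge → L
3: reaches L-position 5 → W
4: only reaches 3(W), which is W → L
6: reaches L-position 5 → W
2: reaches L-position 5 → W
10: reaches L-position 4 → W
1: reaches L-position 5 → W
8: only reaches 10(W), which is W → L
9: reaches L-position 5 → W
7: reaches L-position 4 → W
Every move from 8 reaches a W position, so the mover loses.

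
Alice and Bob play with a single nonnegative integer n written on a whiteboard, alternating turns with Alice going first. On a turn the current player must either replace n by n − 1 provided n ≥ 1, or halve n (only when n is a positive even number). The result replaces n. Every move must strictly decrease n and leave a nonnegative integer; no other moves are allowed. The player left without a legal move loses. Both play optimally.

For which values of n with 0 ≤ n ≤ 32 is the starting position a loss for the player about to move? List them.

0, 2, 5, 7, 9, 11, 13, 15, 17, 19, 21, 23, 25, 27, 29, 31

Compute win/loss labels from the base case upward. A position with no move is L. Any other position is W if it can reach an L in one move, else L.
n=0: no move → L
n=1: W (go to 0, an L position)
n=2: L (sole option 1(W) is W)
n=3: W (go to 2, an L position)
n=4: W (go to 2, an L position)
n=5: L (sole option 4(W) is W)
n=6: W (go to 5, an L position)
n=7: L (sole option 6(W) is W)
n=8: W (go to 7, an L position)
n=9: L (sole option 8(W) is W)
n=10: W (go to 5, an L position)
n=11: L (sole option 10(W) is W)
n=12: W (go to 11, an L position)
n=13: L (sole option 12(W) is W)
n=14: W (go to 7, an L position)
n=15: L (sole option 14(W) is W)
n=16: W (go to 15, an L position)
n=17: L (sole option 16(W) is W)
n=18: W (go to 9, an L position)
n=19: L (sole option 18(W) is W)
n=20: W (go to 19, an L position)
n=21: L (sole option 20(W) is W)
n=22: W (go to 11, an L position)
n=23: L (sole option 22(W) is W)
n=24: W (go to 23, an L position)
n=25: L (sole option 24(W) is W)
n=26: W (go to 13, an L position)
n=27: L (sole option 26(W) is W)
n=28: W (go to 27, an L position)
n=29: L (sole option 28(W) is W)
n=30: W (go to 15, an L position)
n=31: L (sole option 30(W) is W)
n=32: W (go to 31, an L position)
The losing starting values of n are exactly the entries labelled L in this table (16 of them).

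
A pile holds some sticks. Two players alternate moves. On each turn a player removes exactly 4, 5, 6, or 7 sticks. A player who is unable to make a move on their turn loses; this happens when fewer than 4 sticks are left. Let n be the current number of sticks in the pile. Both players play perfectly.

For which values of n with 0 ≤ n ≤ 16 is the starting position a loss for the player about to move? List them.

0, 1, 2, 3, 11, 12, 13, 14

Build the W/L table. Terminal = L. A non-terminal position is W if it has a move to some L; otherwise it is L.
n=0: no move → L
n=1: no move → L
n=2: no move → L
n=3: no move → L
n=4: reaches L-position 0 → W
n=5: reaches L-position 1 → W
n=6: reaches L-position 2 → W
n=7: reaches L-position 3 → W
n=8: reaches L-position 3 → W
n=9: reaches L-position 3 → W
n=10: reaches L-position 3 → W
n=11: only reaches 7(W), 6(W), 5(W), 4(W), all W → L
n=12: only reaches 8(W), 7(W), 6(W), 5(W), all W → L
n=13: only reaches 9(W), 8(W), 7(W), 6(W), all W → L
n=14: only reaches 10(W), 9(W), 8(W), 7(W), all W → L
n=15: reaches L-position 11 → W
n=16: reaches L-position 12 → W
Reading off the rows marked L gives the requested list; there are 8 such values of n.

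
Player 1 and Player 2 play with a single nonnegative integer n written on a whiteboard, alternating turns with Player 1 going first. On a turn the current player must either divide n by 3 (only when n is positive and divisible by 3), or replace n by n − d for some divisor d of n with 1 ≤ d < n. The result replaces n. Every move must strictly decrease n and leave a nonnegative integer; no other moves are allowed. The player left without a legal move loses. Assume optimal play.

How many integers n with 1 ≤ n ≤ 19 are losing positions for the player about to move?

Positions with no move are L. A position that does have a move is losing for the player to move precisely when every available move leads to a winning position for the opponent. Fill in the labels:
n=0: no move → L
n=1: no move → L
n=2: can move to 1, which is L ⇒ W
n=3: can move to 1, which is L ⇒ W
n=4: moves to 2(W), 3(W); every one is W ⇒ L
n=5: can move to 4, which is L ⇒ W
n=6: can move to 4, which is L ⇒ W
n=7: the only move is to 6(W), a W ⇒ L
n=8: can move to 4, which is L ⇒ W
n=9: moves to 3(W), 6(W), 8(W); every one is W ⇒ L
n=10: can move to 9, which is L ⇒ W
n=11: the only move is to 10(W), a W ⇒ L
n=12: can move to 4, which is L ⇒ W
n=13: the only move is to 12(W), a W ⇒ L
n=14: can move to 7, which is L ⇒ W
n=15: moves to 5(W), 10(W), 12(W), 14(W); every one is W ⇒ L
n=16: can move to 15, which is L ⇒ W
n=17: the only move is to 16(W), a W ⇒ L
n=18: can move to 9, which is L ⇒ W
n=19: the only move is to 18(W), a W ⇒ L
L entries with 1 ≤ n ≤ 19 (n=0 is outside the asked range and is not counted): n = 1, 4, 7, 9, 11, 13, 15, 17, 19; that makes 9.

9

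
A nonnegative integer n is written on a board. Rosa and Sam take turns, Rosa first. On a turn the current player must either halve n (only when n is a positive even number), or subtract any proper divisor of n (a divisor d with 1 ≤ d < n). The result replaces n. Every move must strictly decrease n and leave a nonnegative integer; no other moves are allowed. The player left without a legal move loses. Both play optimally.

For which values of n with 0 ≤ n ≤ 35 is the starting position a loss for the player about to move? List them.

0, 1, 3, 5, 7, 9, 11, 13, 15, 17, 19, 21, 23, 25, 27, 29, 31, 33, 35

Work bottom-up. With no move the player to move loses. Otherwise the position is W if at least one move leads to an L position for the opponent, and L if every move leads to a W.
n=0: no move → L
n=1: no move → L
n=2: →1(L), so W
n=3: →2(W) only, which is W, so L
n=4: →3(L), so W
n=5: →4(W) only, which is W, so L
n=6: →3(L), so W
n=7: →6(W) only, which is W, so L
n=8: →7(L), so W
n=9: →6(W), 8(W) — all W, so L
n=10: →5(L), so W
n=11: →10(W) only, which is W, so L
n=12: →9(L), so W
n=13: →12(W) only, which is W, so L
n=14: →7(L), so W
n=15: →10(W), 12(W), 14(W) — all W, so L
n=16: →15(L), so W
n=17: →16(W) only, which is W, so L
n=18: →9(L), so W
n=19: →18(W) only, which is W, so L
n=20: →15(L), so W
n=21: →14(W), 18(W), 20(W) — all W, so L
n=22: →11(L), so W
n=23: →22(W) only, which is W, so L
n=24: →21(L), so W
n=25: →20(W), 24(W) — all W, so L
n=26: →13(L), so W
n=27: →18(W), 24(W), 26(W) — all W, so L
n=28: →21(L), so W
n=29: →28(W) only, which is W, so L
n=30: →15(L), so W
n=31: →30(W) only, which is W, so L
n=32: →31(L), so W
n=33: →22(W), 30(W), 32(W) — all W, so L
n=34: →17(L), so W
n=35: →28(W), 30(W), 34(W) — all W, so L
Reading off the rows marked L gives the requested list; there are 19 such values of n.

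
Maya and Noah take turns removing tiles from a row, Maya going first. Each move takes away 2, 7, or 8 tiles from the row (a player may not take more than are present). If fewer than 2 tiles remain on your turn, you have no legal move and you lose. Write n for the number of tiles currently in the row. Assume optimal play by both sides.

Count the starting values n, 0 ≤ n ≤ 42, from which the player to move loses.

17

Work bottom-up. With no move the player to move loses. Otherwise the position is W if at least one move leads to an L position for the opponent, and L if every move leads to a W.
n=0: no move → L
n=1: no move → L
n=2: →0(L), so W
n=3: →1(L), so W
n=4: →2(W) only, which is W, so L
n=5: →3(W) only, which is W, so L
n=6: →4(L), so W
n=7: →5(L), so W
n=8: →1(L), so W
n=9: →1(L), so W
n=10: →8(W), 3(W), 2(W) — all W, so L
n=11: →4(L), so W
n=12: →10(L), so W
n=13: →5(L), so W
n=14: →12(W), 7(W), 6(W) — all W, so L
n=15: →13(W), 8(W), 7(W) — all W, so L
n=16: →14(L), so W
n=17: →15(L), so W
n=18: →10(L), so W
n=19: →17(W), 12(W), 11(W) — all W, so L
n=20: →18(W), 13(W), 12(W) — all W, so L
n=21: →19(L), so W
n=22: →20(L), so W
n=23: →15(L), so W
n=24: →22(W), 17(W), 16(W) — all W, so L
n=25: →23(W), 18(W), 17(W) — all W, so L
n=26: →24(L), so W
n=27: →25(L), so W
n=28: →20(L), so W
n=29: →27(W), 22(W), 21(W) — all W, so L
n=30: →28(W), 23(W), 22(W) — all W, so L
n=31: →29(L), so W
n=32: →30(L), so W
n=33: →25(L), so W
n=34: →32(W), 27(W), 26(W) — all W, so L
n=35: →33(W), 28(W), 27(W) — all W, so L
n=36: →34(L), so W
n=37: →35(L), so W
n=38: →30(L), so W
n=39: →37(W), 32(W), 31(W) — all W, so L
n=40: →38(W), 33(W), 32(W) — all W, so L
n=41: →39(L), so W
n=42: →40(L), so W
L entries with 0 ≤ n ≤ 42: n = 0, 1, 4, 5, 10, 14, 15, 19, 20, 24, 25, 29, 30, 34, 35, 39, 40; that makes 17.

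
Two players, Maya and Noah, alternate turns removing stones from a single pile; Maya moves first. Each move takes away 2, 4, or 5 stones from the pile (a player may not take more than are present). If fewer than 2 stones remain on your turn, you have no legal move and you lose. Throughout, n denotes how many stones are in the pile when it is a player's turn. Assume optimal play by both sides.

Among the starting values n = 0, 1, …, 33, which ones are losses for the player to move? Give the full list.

0, 1, 7, 8, 14, 15, 21, 22, 28, 29

Classify positions by backward induction: terminal positions (no move available) are L. From any other position, the mover wins iff some move reaches an L.
n=0: no move → L
n=1: no move → L
n=2: W (go to 0, an L position)
n=3: W (go to 1, an L position)
n=4: W (go to 0, an L position)
n=5: W (go to 1, an L position)
n=6: W (go to 1, an L position)
n=7: L (options 5(W), 3(W), 2(W) are all W)
n=8: L (options 6(W), 4(W), 3(W) are all W)
n=9: W (go to 7, an L position)
n=10: W (go to 8, an L position)
n=11: W (go to 7, an L position)
n=12: W (go to 8, an L position)
n=13: W (go to 8, an L position)
n=14: L (options 12(W), 10(W), 9(W) are all W)
n=15: L (options 13(W), 11(W), 10(W) are all W)
n=16: W (go to 14, an L position)
n=17: W (go to 15, an L position)
n=18: W (go to 14, an L position)
n=19: W (go to 15, an L position)
n=20: W (go to 15, an L position)
n=21: L (options 19(W), 17(W), 16(W) are all W)
n=22: L (options 20(W), 18(W), 17(W) are all W)
n=23: W (go to 21, an L position)
n=24: W (go to 22, an L position)
n=25: W (go to 21, an L position)
n=26: W (go to 22, an L position)
n=27: W (go to 22, an L position)
n=28: L (options 26(W), 24(W), 23(W) are all W)
n=29: L (options 27(W), 25(W), 24(W) are all W)
n=30: W (go to 28, an L position)
n=31: W (go to 29, an L position)
n=32: W (go to 28, an L position)
n=33: W (go to 29, an L position)
The losing starting values of n are exactly the entries labelled L in this table (10 of them).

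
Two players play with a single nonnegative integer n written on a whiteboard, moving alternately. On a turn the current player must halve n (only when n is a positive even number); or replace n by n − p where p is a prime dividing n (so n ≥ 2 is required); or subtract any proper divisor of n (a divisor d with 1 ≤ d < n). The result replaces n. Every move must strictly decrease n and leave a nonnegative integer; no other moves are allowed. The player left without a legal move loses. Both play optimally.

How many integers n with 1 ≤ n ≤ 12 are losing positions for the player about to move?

3

Use the standard recursion: the mover loses at a terminal position; elsewhere, the mover wins exactly when some move hands the opponent an L position.
n=0: no move → L
n=1: no move → L
n=2: →0(L), so W
n=3: →0(L), so W
n=4: →2(W), 3(W) — all W, so L
n=5: →0(L), so W
n=6: →4(L), so W
n=7: →0(L), so W
n=8: →4(L), so W
n=9: →6(W), 8(W) — all W, so L
n=10: →9(L), so W
n=11: →0(L), so W
n=12: →9(L), so W
L entries with 1 ≤ n ≤ 12 (n=0 is outside the asked range and is not counted): n = 1, 4, 9; that makes 3.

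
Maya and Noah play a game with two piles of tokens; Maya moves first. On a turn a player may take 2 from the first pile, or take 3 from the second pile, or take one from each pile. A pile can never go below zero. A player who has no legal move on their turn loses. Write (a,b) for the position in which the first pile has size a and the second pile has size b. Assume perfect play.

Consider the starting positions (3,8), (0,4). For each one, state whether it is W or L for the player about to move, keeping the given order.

Work bottom-up. With no move the player to move loses. Otherwise the position is W if at least one move leads to an L position for the opponent, and L if every move leads to a W.
No move ever increases a pile, so every position that can arise here has a ≤ 3 and b ≤ 8; it is enough to label the cells with 0 ≤ a ≤ 3 and 0 ≤ b ≤ 8.
Every move lowers a or b (never raises either), so fill the grid row by row in increasing a, and left to right within a row: each cell's successors are then already labelled.
      b=0  b=1  b=2  b=3  b=4  b=5  b=6  b=7  b=8
a=0:    L    L    L    W    W    W    L    L    L
a=1:    L    W    W    W    L    L    L    W    W
a=2:    W    W    W    L    L    W    W    W    W
a=3:    W    L    L    L    W    W    W    L    L
Cells with no legal move (terminal, hence L): (0,0), (0,1), (0,2), (1,0).
The remaining L cells, each justified by listing all of its moves:
(0,6): the only move is to (0,3)(W), a W ⇒ L
(0,7): the only move is to (0,4)(W), a W ⇒ L
(0,8): the only move is to (0,5)(W), a W ⇒ L
(1,4): moves to (1,1)(W), (0,3)(W); every one is W ⇒ L
(1,5): moves to (1,2)(W), (0,4)(W); every one is W ⇒ L
(1,6): moves to (1,3)(W), (0,5)(W); every one is W ⇒ L
(2,3): moves to (0,3)(W), (2,0)(W), (1,2)(W); every one is W ⇒ L
(2,4): moves to (0,4)(W), (2,1)(W), (1,3)(W); every one is W ⇒ L
(3,1): moves to (1,1)(W), (2,0)(W); every one is W ⇒ L
(3,2): moves to (1,2)(W), (2,1)(W); every one is W ⇒ L
(3,3): moves to (1,3)(W), (3,0)(W), (2,2)(W); every one is W ⇒ L
(3,7): moves to (1,7)(W), (3,4)(W), (2,6)(W); every one is W ⇒ L
(3,8): moves to (1,8)(W), (3,5)(W), (2,7)(W); every one is W ⇒ L
Every other cell has at least one move into one of the L cells above, so it is W.
(3,8): one of the L cells justified above, so L
(0,4): the move to (0,1) reaches an L cell, so W

(3,8): L, (0,4): W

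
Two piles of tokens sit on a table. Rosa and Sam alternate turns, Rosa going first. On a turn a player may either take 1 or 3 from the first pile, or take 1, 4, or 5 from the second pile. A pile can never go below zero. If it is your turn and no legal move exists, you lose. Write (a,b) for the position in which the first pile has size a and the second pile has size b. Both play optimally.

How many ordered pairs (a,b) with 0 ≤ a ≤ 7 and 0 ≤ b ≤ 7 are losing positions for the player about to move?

Use the standard recursion: the mover loses at a terminal position; elsewhere, the mover wins exactly when some move hands the opponent an L position.
Every move lowers a or b (never raises either), so fill the grid row by row in increasing a, and left to right within a row: each cell's successors are then already labelled.
      b=0  b=1  b=2  b=3  b=4  b=5  b=6  b=7
a=0:    L    W    L    W    W    W    W    W
a=1:    W    L    W    L    W    W    W    W
a=2:    L    W    L    W    W    W    W    W
a=3:    W    L    W    L    W    W    W    W
a=4:    L    W    L    W    W    W    W    W
a=5:    W    L    W    L    W    W    W    W
a=6:    L    W    L    W    W    W    W    W
a=7:    W    L    W    L    W    W    W    W
Cells with no legal move (terminal, hence L): (0,0).
The remaining L cells, each justified by listing all of its moves:
(0,2): L (sole option (0,1)(W) is W)
(1,1): L (options (0,1)(W), (1,0)(W) are all W)
(1,3): L (options (0,3)(W), (1,2)(W) are all W)
(2,0): L (sole option (1,0)(W) is W)
(2,2): L (options (1,2)(W), (2,1)(W) are all W)
(3,1): L (options (2,1)(W), (0,1)(W), (3,0)(W) are all W)
(3,3): L (options (2,3)(W), (0,3)(W), (3,2)(W) are all W)
(4,0): L (options (3,0)(W), (1,0)(W) are all W)
(4,2): L (options (3,2)(W), (1,2)(W), (4,1)(W) are all W)
(5,1): L (options (4,1)(W), (2,1)(W), (5,0)(W) are all W)
(5,3): L (options (4,3)(W), (2,3)(W), (5,2)(W) are all W)
(6,0): L (options (5,0)(W), (3,0)(W) are all W)
(6,2): L (options (5,2)(W), (3,2)(W), (6,1)(W) are all W)
(7,1): L (options (6,1)(W), (4,1)(W), (7,0)(W) are all W)
(7,3): L (options (6,3)(W), (4,3)(W), (7,2)(W) are all W)
Every other cell has at least one move into one of the L cells above, so it is W.
L cells per row: a=0: 2, a=1: 2, a=2: 2, a=3: 2, a=4: 2, a=5: 2, a=6: 2, a=7: 2; total 16.

16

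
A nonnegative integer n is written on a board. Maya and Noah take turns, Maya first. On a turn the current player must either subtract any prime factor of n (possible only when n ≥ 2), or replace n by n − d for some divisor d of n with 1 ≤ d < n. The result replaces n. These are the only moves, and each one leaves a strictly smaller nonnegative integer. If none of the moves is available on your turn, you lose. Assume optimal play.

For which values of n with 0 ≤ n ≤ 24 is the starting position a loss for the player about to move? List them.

0, 1, 4, 9, 14, 20

Build the W/L table. Terminal = L. A non-terminal position is W if it has a move to some L; otherwise it is L.
n=0: no move → L
n=1: no move → L
n=2: W (go to 0, an L position)
n=3: W (go to 0, an L position)
n=4: L (options 2(W), 3(W) are all W)
n=5: W (go to 0, an L position)
n=6: W (go to 4, an L position)
n=7: W (go to 0, an L position)
n=8: W (go to 4, an L position)
n=9: L (options 6(W), 8(W) are all W)
n=10: W (go to 9, an L position)
n=11: W (go to 0, an L position)
n=12: W (go to 9, an L position)
n=13: W (go to 0, an L position)
n=14: L (options 7(W), 12(W), 13(W) are all W)
n=15: W (go to 14, an L position)
n=16: W (go to 14, an L position)
n=17: W (go to 0, an L position)
n=18: W (go to 9, an L position)
n=19: W (go to 0, an L position)
n=20: L (options 10(W), 15(W), 16(W), 18(W), 19(W) are all W)
n=21: W (go to 14, an L position)
n=22: W (go to 20, an L position)
n=23: W (go to 0, an L position)
n=24: W (go to 20, an L position)
The losing starting values of n are exactly the entries labelled L in this table (6 of them).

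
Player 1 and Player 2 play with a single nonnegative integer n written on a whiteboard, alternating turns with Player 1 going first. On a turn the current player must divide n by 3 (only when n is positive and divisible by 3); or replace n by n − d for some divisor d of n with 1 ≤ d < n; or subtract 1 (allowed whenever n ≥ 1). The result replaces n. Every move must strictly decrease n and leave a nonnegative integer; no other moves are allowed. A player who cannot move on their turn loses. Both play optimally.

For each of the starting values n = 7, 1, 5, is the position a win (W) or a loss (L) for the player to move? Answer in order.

7: L, 1: W, 5: L

Classify positions by backward induction: terminal positions (no move available) are L. From any other position, the mover wins iff some move reaches an L.
n=0: no move → L
n=1: can move to 0, which is L ⇒ W
n=2: the only move is to 1(W), a W ⇒ L
n=3: can move to 2, which is L ⇒ W
n=4: can move to 2, which is L ⇒ W
n=5: the only move is to 4(W), a W ⇒ L
n=6: can move to 2, which is L ⇒ W
n=7: the only move is to 6(W), a W ⇒ L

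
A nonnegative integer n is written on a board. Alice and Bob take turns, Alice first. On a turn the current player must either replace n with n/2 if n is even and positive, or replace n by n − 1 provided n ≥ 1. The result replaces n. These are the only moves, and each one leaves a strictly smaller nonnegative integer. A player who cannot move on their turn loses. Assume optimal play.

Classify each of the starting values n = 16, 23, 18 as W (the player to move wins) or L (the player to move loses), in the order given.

Label each position W (a win for the player to move) or L (a loss). A position with no legal move is L; any other position is W exactly when some move reaches an L, and L when every move reaches a W.
n=0: no move → L
n=1: →0(L), so W
n=2: →1(W) only, which is W, so L
n=3: →2(L), so W
n=4: →2(L), so W
n=5: →4(W) only, which is W, so L
n=6: →5(L), so W
n=7: →6(W) only, which is W, so L
n=8: →7(L), so W
n=9: →8(W) only, which is W, so L
n=10: →5(L), so W
n=11: →10(W) only, which is W, so L
n=12: →11(L), so W
n=13: →12(W) only, which is W, so L
n=14: →7(L), so W
n=15: →14(W) only, which is W, so L
n=16: →15(L), so W
n=17: →16(W) only, which is W, so L
n=18: →9(L), so W
n=19: →18(W) only, which is W, so L
n=20: →19(L), so W
n=21: →20(W) only, which is W, so L
n=22: →11(L), so W
n=23: →22(W) only, which is W, so L

16: W, 23: L, 18: W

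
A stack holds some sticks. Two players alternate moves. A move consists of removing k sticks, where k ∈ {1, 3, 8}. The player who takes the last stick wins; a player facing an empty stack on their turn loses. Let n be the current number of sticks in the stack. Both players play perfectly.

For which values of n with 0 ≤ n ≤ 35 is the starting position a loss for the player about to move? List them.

Label each position W (a win for the player to move) or L (a loss). A position with no legal move is L; any other position is W exactly when some move reaches an L, and L when every move reaches a W.
n=0: no move → L
n=1: →0(L), so W
n=2: →1(W) only, which is W, so L
n=3: →2(L), so W
n=4: →3(W), 1(W) — all W, so L
n=5: →4(L), so W
n=6: →5(W), 3(W) — all W, so L
n=7: →6(L), so W
n=8: →0(L), so W
n=9: →6(L), so W
n=10: →2(L), so W
n=11: →10(W), 8(W), 3(W) — all W, so L
n=12: →11(L), so W
n=13: →12(W), 10(W), 5(W) — all W, so L
n=14: →13(L), so W
n=15: →14(W), 12(W), 7(W) — all W, so L
n=16: →15(L), so W
n=17: →16(W), 14(W), 9(W) — all W, so L
n=18: →17(L), so W
n=19: →11(L), so W
n=20: →17(L), so W
n=21: →13(L), so W
n=22: →21(W), 19(W), 14(W) — all W, so L
n=23: →22(L), so W
n=24: →23(W), 21(W), 16(W) — all W, so L
n=25: →24(L), so W
n=26: →25(W), 23(W), 18(W) — all W, so L
n=27: →26(L), so W
n=28: →27(W), 25(W), 20(W) — all W, so L
n=29: →28(L), so W
n=30: →22(L), so W
n=31: →28(L), so W
n=32: →24(L), so W
n=33: →32(W), 30(W), 25(W) — all W, so L
n=34: →33(L), so W
n=35: →34(W), 32(W), 27(W) — all W, so L
The losing starting values of n are exactly the entries labelled L in this table (14 of them).

0, 2, 4, 6, 11, 13, 15, 17, 22, 24, 26, 28, 33, 35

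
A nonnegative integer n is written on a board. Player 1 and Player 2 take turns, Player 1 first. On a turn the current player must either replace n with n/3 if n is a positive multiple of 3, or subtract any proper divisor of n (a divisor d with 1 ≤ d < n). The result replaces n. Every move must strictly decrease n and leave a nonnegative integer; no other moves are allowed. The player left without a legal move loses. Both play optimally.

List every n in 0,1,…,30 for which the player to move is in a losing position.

Positions with no move are L. A position that does have a move is losing for the player to move precisely when every available move leads to a winning position for the opponent. Fill in the labels:
n=0: no move → L
n=1: no move → L
n=2: reaches L-position 1 → W
n=3: reaches L-position 1 → W
n=4: only reaches 2(W), 3(W), all W → L
n=5: reaches L-position 4 → W
n=6: reaches L-position 4 → W
n=7: only reaches 6(W), which is W → L
n=8: reaches L-position 4 → W
n=9: only reaches 3(W), 6(W), 8(W), all W → L
n=10: reaches L-position 9 → W
n=11: only reaches 10(W), which is W → L
n=12: reaches L-position 4 → W
n=13: only reaches 12(W), which is W → L
n=14: reaches L-position 7 → W
n=15: only reaches 5(W), 10(W), 12(W), 14(W), all W → L
n=16: reaches L-position 15 → W
n=17: only reaches 16(W), which is W → L
n=18: reaches L-position 9 → W
n=19: only reaches 18(W), which is W → L
n=20: reaches L-position 15 → W
n=21: reaches L-position 7 → W
n=22: reaches L-position 11 → W
n=23: only reaches 22(W), which is W → L
n=24: reaches L-position 23 → W
n=25: only reaches 20(W), 24(W), all W → L
n=26: reaches L-position 13 → W
n=27: reaches L-position 9 → W
n=28: only reaches 14(W), 21(W), 24(W), 26(W), 27(W), all W → L
n=29: reaches L-position 28 → W
n=30: reaches L-position 15 → W
The losing starting values of n are exactly the entries labelled L in this table (13 of them).

0, 1, 4, 7, 9, 11, 13, 15, 17, 19, 23, 25, 28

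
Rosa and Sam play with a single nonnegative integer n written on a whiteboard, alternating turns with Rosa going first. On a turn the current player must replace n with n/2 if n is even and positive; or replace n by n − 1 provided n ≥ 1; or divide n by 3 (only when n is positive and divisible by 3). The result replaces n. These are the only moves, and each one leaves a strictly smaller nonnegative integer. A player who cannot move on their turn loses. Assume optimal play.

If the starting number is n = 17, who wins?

Build the W/L table. Terminal = L. A non-terminal position is W if it has a move to some L; otherwise it is L.
n=0: no move → L
n=1: can move to 0, which is L ⇒ W
n=2: the only move is to 1(W), a W ⇒ L
n=3: can move to 2, which is L ⇒ W
n=4: can move to 2, which is L ⇒ W
n=5: the only move is to 4(W), a W ⇒ L
n=6: can move to 2, which is L ⇒ W
n=7: the only move is to 6(W), a W ⇒ L
n=8: can move to 7, which is L ⇒ W
n=9: moves to 3(W), 8(W); every one is W ⇒ L
n=10: can move to 5, which is L ⇒ W
n=11: the only move is to 10(W), a W ⇒ L
n=12: can move to 11, which is L ⇒ W
n=13: the only move is to 12(W), a W ⇒ L
n=14: can move to 7, which is L ⇒ W
n=15: can move to 5, which is L ⇒ W
n=16: moves to 8(W), 15(W); every one is W ⇒ L
n=17: can move to 16, which is L ⇒ W
The starting position 17 is W: Rosa should move to 16, handing over an L position.

Rosa wins.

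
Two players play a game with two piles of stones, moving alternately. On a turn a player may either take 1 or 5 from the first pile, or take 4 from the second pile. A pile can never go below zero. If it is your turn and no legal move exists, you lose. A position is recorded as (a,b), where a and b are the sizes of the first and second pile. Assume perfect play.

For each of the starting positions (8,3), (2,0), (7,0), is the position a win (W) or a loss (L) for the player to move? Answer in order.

Use the standard recursion: the mover loses at a terminal position; elsewhere, the mover wins exactly when some move hands the opponent an L position.
No move ever increases a pile, so every position that can arise here has a ≤ 8 and b ≤ 3; it is enough to label the cells with 0 ≤ a ≤ 8 and 0 ≤ b ≤ 3.
Every move lowers a or b (never raises either), so fill the grid row by row in increasing a, and left to right within a row: each cell's successors are then already labelled.
      b=0  b=1  b=2  b=3
a=0:    L    L    L    L
a=1:    W    W    W    W
a=2:    L    L    L    L
a=3:    W    W    W    W
a=4:    L    L    L    L
a=5:    W    W    W    W
a=6:    L    L    L    L
a=7:    W    W    W    W
a=8:    L    L    L    L
Cells with no legal move (terminal, hence L): (0,0), (0,1), (0,2), (0,3).
The remaining L cells, each justified by listing all of its moves:
(2,0): →(1,0)(W) only, which is W, so L
(2,1): →(1,1)(W) only, which is W, so L
(2,2): →(1,2)(W) only, which is W, so L
(2,3): →(1,3)(W) only, which is W, so L
(4,0): →(3,0)(W) only, which is W, so L
(4,1): →(3,1)(W) only, which is W, so L
(4,2): →(3,2)(W) only, which is W, so L
(4,3): →(3,3)(W) only, which is W, so L
(6,0): →(5,0)(W), (1,0)(W) — all W, so L
(6,1): →(5,1)(W), (1,1)(W) — all W, so L
(6,2): →(5,2)(W), (1,2)(W) — all W, so L
(6,3): →(5,3)(W), (1,3)(W) — all W, so L
(8,0): →(7,0)(W), (3,0)(W) — all W, so L
(8,1): →(7,1)(W), (3,1)(W) — all W, so L
(8,2): →(7,2)(W), (3,2)(W) — all W, so L
(8,3): →(7,3)(W), (3,3)(W) — all W, so L
Every other cell has at least one move into one of the L cells above, so it is W.
(8,3): one of the L cells justified above, so L
(2,0): one of the L cells justified above, so L
(7,0): the move to (6,0) reaches an L cell, so W

(8,3): L, (2,0): L, (7,0): W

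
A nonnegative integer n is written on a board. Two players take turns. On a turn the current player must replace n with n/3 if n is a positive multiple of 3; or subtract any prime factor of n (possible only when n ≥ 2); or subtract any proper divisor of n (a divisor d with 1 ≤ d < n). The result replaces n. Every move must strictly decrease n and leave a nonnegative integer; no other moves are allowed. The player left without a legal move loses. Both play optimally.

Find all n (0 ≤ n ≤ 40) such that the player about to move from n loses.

0, 1, 4, 9, 14, 20, 26, 32, 35, 38

Build the W/L table. Terminal = L. A non-terminal position is W if it has a move to some L; otherwise it is L.
n=0: no move → L
n=1: no move → L
n=2: can move to 0, which is L ⇒ W
n=3: can move to 0, which is L ⇒ W
n=4: moves to 2(W), 3(W); every one is W ⇒ L
n=5: can move to 0, which is L ⇒ W
n=6: can move to 4, which is L ⇒ W
n=7: can move to 0, which is L ⇒ W
n=8: can move to 4, which is L ⇒ W
n=9: moves to 3(W), 6(W), 8(W); every one is W ⇒ L
n=10: can move to 9, which is L ⇒ W
n=11: can move to 0, which is L ⇒ W
n=12: can move to 4, which is L ⇒ W
n=13: can move to 0, which is L ⇒ W
n=14: moves to 7(W), 12(W), 13(W); every one is W ⇒ L
n=15: can move to 14, which is L ⇒ W
n=16: can move to 14, which is L ⇒ W
n=17: can move to 0, which is L ⇒ W
n=18: can move to 9, which is L ⇒ W
n=19: can move to 0, which is L ⇒ W
n=20: moves to 10(W), 15(W), 16(W), 18(W), 19(W); every one is W ⇒ L
n=21: can move to 14, which is L ⇒ W
n=22: can move to 20, which is L ⇒ W
n=23: can move to 0, which is L ⇒ W
n=24: can move to 20, which is L ⇒ W
n=25: can move to 20, which is L ⇒ W
n=26: moves to 13(W), 24(W), 25(W); every one is W ⇒ L
n=27: can move to 9, which is L ⇒ W
n=28: can move to 14, which is L ⇒ W
n=29: can move to 0, which is L ⇒ W
n=30: can move to 20, which is L ⇒ W
n=31: can move to 0, which is L ⇒ W
n=32: moves to 16(W), 24(W), 28(W), 30(W), 31(W); every one is W ⇒ L
n=33: can move to 32, which is L ⇒ W
n=34: can move to 32, which is L ⇒ W
n=35: moves to 28(W), 30(W), 34(W); every one is W ⇒ L
n=36: can move to 32, which is L ⇒ W
n=37: can move to 0, which is L ⇒ W
n=38: moves to 19(W), 36(W), 37(W); every one is W ⇒ L
n=39: can move to 26, which is L ⇒ W
n=40: can move to 20, which is L ⇒ W
The losing starting values of n are exactly the entries labelled L in this table (10 of them).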